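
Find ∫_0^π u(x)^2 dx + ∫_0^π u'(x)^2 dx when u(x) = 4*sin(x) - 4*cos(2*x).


||u||_{H^1(0,π)}^2 = 320/3 + 56*π

u'(x) = 8*sin(2*x) + 4*cos(x).
Expand u² and (u')² and integrate term by term on (0, π), using: for integers n ≥ 1, ∫_0^π sin²(nx) dx = ∫_0^π cos²(nx) dx = π/2; for n ≠ n', ∫_0^π sin(nx)sin(n'x) dx = ∫_0^π cos(nx)cos(n'x) dx = 0; and by product-to-sum, ∫_0^π sin(nx)cos(n'x) dx = ½∫_0^π [sin((n+n')x) + sin((n−n')x)] dx, which is 0 when n+n' is even and 2n/(n²−n'²) when n+n' is odd (it need not vanish on (0, π)).
  u² squared terms: (-4)²·∫cos(2x)² dx = 16·π/2 = 8*π;  (4)²·∫sin(x)² dx = 16·π/2 = 8*π.
  u² cross terms: 2·(-4)·(4)·∫cos(2x)·sin(x) dx = -32·(-2/3) = 64/3.
  So ∫_0^π u² dx = 8*π + 8*π + 64/3 = 64/3 + 16*π.
  (u')² squared terms: (4)²·∫cos(x)² dx = 16·π/2 = 8*π;  (8)²·∫sin(2x)² dx = 64·π/2 = 32*π.
  (u')² cross terms: 2·(4)·(8)·∫cos(x)·sin(2x) dx = 64·(4/3) = 256/3.
  So ∫_0^π (u')² dx = 8*π + 32*π + 256/3 = 256/3 + 40*π.
||u||_{H^1}^2 = (64/3 + 16*π) + (256/3 + 40*π) = 320/3 + 56*π.


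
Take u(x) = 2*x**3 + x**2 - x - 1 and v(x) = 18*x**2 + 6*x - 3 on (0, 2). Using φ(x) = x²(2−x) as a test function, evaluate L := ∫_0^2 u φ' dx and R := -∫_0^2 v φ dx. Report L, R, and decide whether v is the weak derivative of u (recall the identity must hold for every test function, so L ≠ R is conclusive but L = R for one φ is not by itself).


LHS = -44/3, RHS = -44. No, v is not the weak derivative of u.

u(x) = 2*x**3 + x**2 - x - 1, classical derivative u'(x) = 6*x**2 + 2*x - 1.
φ(x) = x²(2−x), so φ'(x) = x*(4 - 3*x).
Note φ(0) = φ(2) = 0, so the boundary term u·φ vanishes.
LHS = ∫_0^2 u(x) φ'(x) dx = ∫_0^2 (-6*x^5 + 5*x^4 + 7*x^3 - x^2 - 4*x) dx. Term by term:
  ∫_0^2 -6*x^5 dx = -64;  ∫_0^2 5*x^4 dx = 32;  ∫_0^2 7*x^3 dx = 28;
  ∫_0^2 -x^2 dx = -8/3;  ∫_0^2 -4*x dx = -8.
Sum: -64 + 32 + 28 − 8/3 − 8 = -44/3.
So LHS = -44/3.
∫_0^2 v(x) φ(x) dx = ∫_0^2 (-18*x^5 + 30*x^4 + 15*x^3 - 6*x^2) dx. Term by term:
  ∫_0^2 -18*x^5 dx = -192;  ∫_0^2 30*x^4 dx = 192;  ∫_0^2 15*x^3 dx = 60;
  ∫_0^2 -6*x^2 dx = -16.
Sum: -192 + 192 + 60 − 16 = 44.
So RHS = -∫_0^2 v(x) φ(x) dx = -44.
LHS − RHS = 88/3 ≠ 0, so the identity fails.
(For a valid weak derivative the identity must hold for EVERY test function, in particular this one. The failure shows v is NOT the weak derivative of u.)
Correct weak derivative would be u'(x) = 6*x**2 + 2*x - 1.


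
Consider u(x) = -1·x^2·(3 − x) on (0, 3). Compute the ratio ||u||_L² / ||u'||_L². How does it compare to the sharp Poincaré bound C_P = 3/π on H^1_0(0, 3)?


||u||_L² / ||u'||_L² = 3*sqrt(14)/14 < C_P = 3/π.

u(x) = -1·x^2·(3 − x), so u'(x) = 3*x*(x - 2).
u(x) = -1·x^2·(3 − x) vanishes at x = 0 and x = 3, so u ∈ H^1_0(0, 3). Differentiate via the product rule and integrate the resulting polynomials term by term.
  ∫_0^3 u² dx = ∫_0^3 (x^6 - 6*x^5 + 9*x^4) dx. Term by term:
    ∫_0^3 x^6 dx = 2187/7;  ∫_0^3 -6*x^5 dx = -729;  ∫_0^3 9*x^4 dx = 2187/5.
  Sum: 2187/7 − 729 + 2187/5 = 729/35.
  ∫_0^3 (u')² dx = ∫_0^3 (9*x^4 - 36*x^3 + 36*x^2) dx. Term by term:
    ∫_0^3 9*x^4 dx = 2187/5;  ∫_0^3 -36*x^3 dx = -729;  ∫_0^3 36*x^2 dx = 324.
  Sum: 2187/5 − 729 + 324 = 162/5.
∫_0^3 u² dx = 729/35, so ||u||_L² = 27*sqrt(35)/35.
∫_0^3 (u')² dx = 162/5, so ||u'||_L² = 9*sqrt(10)/5.
Ratio ||u||_L² / ||u'||_L² = 3*sqrt(14)/14.
Sharp Poincaré constant on H^1_0(0, 3) is C_P = L/π = 3/π, achieved by sin(π/3·x).
A polynomial bump cannot attain the sharp Poincaré constant (only the first sine eigenfunction does), so the ratio is strictly less than C_P, consistent with ||u||_L² ≤ C_P ||u'||_L².


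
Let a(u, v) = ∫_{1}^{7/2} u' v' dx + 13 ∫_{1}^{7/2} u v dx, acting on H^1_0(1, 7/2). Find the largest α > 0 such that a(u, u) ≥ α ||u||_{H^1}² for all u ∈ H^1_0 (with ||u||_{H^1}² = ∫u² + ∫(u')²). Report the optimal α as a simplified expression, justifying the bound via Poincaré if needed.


α = 1

Coercivity of a(·,·) on H^1_0(1, 7/2) means a(u, u) ≥ α ||u||_{H^1}² for every u ∈ H^1_0.
The interval has length L = 5/2, and Poincaré/coercivity depend only on L. Here a(u, u) = ∫(u')² + (13)·∫u².
Here c = 13 ≥ 1, so a(u,u) = ∫(u')² + c∫u² ≥ ∫(u')² + ∫u² = ||u||_{H^1}², i.e. α = 1 works. No larger α is possible: a(u,u) ≥ α||u||_{H^1}² means (1−α)∫(u')² ≥ (α−c)∫u², and for the modes u_n = sin(nπ(x−x₀)/L) (x₀ the left endpoint) one has ∫u_n²/∫(u_n')² = (L/(nπ))² → 0, so a(u_n,u_n)/||u_n||_{H^1}² → 1. Hence the optimal constant is α = 1.
Therefore α = 1.


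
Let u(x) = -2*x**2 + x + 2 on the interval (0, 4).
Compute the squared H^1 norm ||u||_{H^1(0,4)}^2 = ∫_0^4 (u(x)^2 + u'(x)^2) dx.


||u||_{H^1}^2 = 3716/5

The H^1 norm (squared) on an interval (0, L) is
  ||u||_{H^1}^2 = ∫_0^L u(x)^2 dx + ∫_0^L u'(x)^2 dx.
Compute u'(x) = 1 - 4*x.
Then u(x)^2 = 4*x**4 - 4*x**3 - 7*x**2 + 4*x + 4 and u'(x)^2 = 16*x**2 - 8*x + 1.
Integrate each monomial from 0 to 4 using ∫_0^4 c·x^n dx = c·4^(n+1)/(n+1):
  ∫_0^4 u(x)^2 dx = ∫_0^4 (4*x^4 - 4*x^3 - 7*x^2 + 4*x + 4) dx. Term by term:
    ∫_0^4 4*x^4 dx = 4096/5;  ∫_0^4 -4*x^3 dx = -256;  ∫_0^4 -7*x^2 dx = -448/3;
    ∫_0^4 4*x dx = 32;  ∫_0^4 4 dx = 16.
  Sum: 4096/5 − 256 − 448/3 + 32 + 16 = 6928/15.
  ∫_0^4 u'(x)^2 dx = ∫_0^4 (16*x^2 - 8*x + 1) dx. Term by term:
    ∫_0^4 16*x^2 dx = 1024/3;  ∫_0^4 -8*x dx = -64;  ∫_0^4 1 dx = 4.
  Sum: 1024/3 − 64 + 4 = 844/3.
Adding: ||u||_{H^1}^2 = 6928/15 + 844/3 = 3716/5.


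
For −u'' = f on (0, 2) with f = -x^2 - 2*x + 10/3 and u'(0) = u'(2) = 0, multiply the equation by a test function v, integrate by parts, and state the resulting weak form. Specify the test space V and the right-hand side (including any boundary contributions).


V = H^1(0, 2) (no boundary constraint on v; u is determined up to an additive constant); weak form: ∫_0^2 u'v' dx = ∫_0^2 (-x^2 - 2*x + 10/3) v dx for all v ∈ V.

Multiply both sides by a test function v and integrate from 0 to 2:
  ∫_0^2 −u''(x) v(x) dx = ∫_0^2 f(x) v(x) dx.
Integrate the LHS by parts once:
  ∫_0^2 −u'' v dx = −[u'(x) v(x)]_0^2 + ∫_0^2 u'(x) v'(x) dx.
Thus ∫_0^2 u'(x) v'(x) dx = ∫_0^2 f(x) v(x) dx + [u'(x) v(x)]_0^2.
Choose V so that boundary terms are either known or forced to vanish.
u has homogeneous Neumann: u'(0) = u'(2) = 0. So [u' v]_0^2 = 0·v(2) − 0·v(0) = 0 for any v; take V = H^1(0, 2).
Weak formulation: find u (satisfying any essential BC) such that ∫_0^2 u'(x) v'(x) dx = ∫_0^2 f v dx for all v ∈ V (homogeneous Neumann, so boundary terms vanish).
Substituting f(x) = -x^2 - 2*x + 10/3, the right-hand side is ∫_0^2 (-x^2 - 2*x + 10/3) v dx.
Compatibility check (pure Neumann): taking v ≡ 1 ∈ V gives 0 = ∫_0^2 f dx + (0) − (0), i.e. ∫_0^2 f dx must equal u'(0) − u'(2) = 0. Indeed ∫_0^2 (-x^2 - 2*x + 10/3) dx = 0, so the data are compatible. The solution is then unique only up to an additive constant (fix it e.g. by requiring ∫_0^2 u dx = 0).


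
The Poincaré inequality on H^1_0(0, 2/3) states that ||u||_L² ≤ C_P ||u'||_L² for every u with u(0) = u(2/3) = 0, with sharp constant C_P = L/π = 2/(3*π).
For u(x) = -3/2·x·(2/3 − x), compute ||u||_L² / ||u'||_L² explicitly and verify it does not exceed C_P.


||u||_L² / ||u'||_L² = sqrt(10)/15 < C_P = 2/(3*π).

u(x) = -3/2·x·(2/3 − x), so u'(x) = 3*x - 1.
u(x) = -3/2·x·(2/3 − x) vanishes at x = 0 and x = 2/3, so u ∈ H^1_0(0, 2/3). Differentiate via the product rule and integrate the resulting polynomials term by term.
  ∫_0^2/3 u² dx = ∫_0^2/3 (9*x^4/4 - 3*x^3 + x^2) dx. Term by term:
    ∫_0^2/3 9*x^4/4 dx = 8/135;  ∫_0^2/3 -3*x^3 dx = -4/27;  ∫_0^2/3 x^2 dx = 8/81.
  Sum: 8/135 − 4/27 + 8/81 = 4/405.
  ∫_0^2/3 (u')² dx = ∫_0^2/3 (9*x^2 - 6*x + 1) dx. Term by term:
    ∫_0^2/3 9*x^2 dx = 8/9;  ∫_0^2/3 -6*x dx = -4/3;  ∫_0^2/3 1 dx = 2/3.
  Sum: 8/9 − 4/3 + 2/3 = 2/9.
∫_0^2/3 u² dx = 4/405, so ||u||_L² = 2*sqrt(5)/45.
∫_0^2/3 (u')² dx = 2/9, so ||u'||_L² = sqrt(2)/3.
Ratio ||u||_L² / ||u'||_L² = sqrt(10)/15.
Sharp Poincaré constant on H^1_0(0, 2/3) is C_P = L/π = 2/(3*π), achieved by sin(3*π/2·x).
A polynomial bump cannot attain the sharp Poincaré constant (only the first sine eigenfunction does), so the ratio is strictly less than C_P, consistent with ||u||_L² ≤ C_P ||u'||_L².


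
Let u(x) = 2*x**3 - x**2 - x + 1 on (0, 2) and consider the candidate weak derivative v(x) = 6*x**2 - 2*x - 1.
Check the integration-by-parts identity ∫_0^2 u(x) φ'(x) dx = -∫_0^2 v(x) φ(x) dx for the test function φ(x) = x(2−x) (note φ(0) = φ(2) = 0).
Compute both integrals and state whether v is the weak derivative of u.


LHS = -28/5, RHS = -28/5. Yes, v = u' weakly.

u(x) = 2*x**3 - x**2 - x + 1, classical derivative u'(x) = 6*x**2 - 2*x - 1.
φ(x) = x(2−x), so φ'(x) = 2 - 2*x.
Note φ(0) = φ(2) = 0, so the boundary term u·φ vanishes.
LHS = ∫_0^2 u(x) φ'(x) dx = ∫_0^2 (-4*x^4 + 6*x^3 - 4*x + 2) dx. Term by term:
  ∫_0^2 -4*x^4 dx = -128/5;  ∫_0^2 6*x^3 dx = 24;  ∫_0^2 -4*x dx = -8;
  ∫_0^2 2 dx = 4.
Sum: -128/5 + 24 − 8 + 4 = -28/5.
So LHS = -28/5.
∫_0^2 v(x) φ(x) dx = ∫_0^2 (-6*x^4 + 14*x^3 - 3*x^2 - 2*x) dx. Term by term:
  ∫_0^2 -6*x^4 dx = -192/5;  ∫_0^2 14*x^3 dx = 56;  ∫_0^2 -3*x^2 dx = -8;
  ∫_0^2 -2*x dx = -4.
Sum: -192/5 + 56 − 8 − 4 = 28/5.
So RHS = -∫_0^2 v(x) φ(x) dx = -28/5.
LHS = RHS, so the identity holds for this test φ.
Moreover u is smooth here and v(x) = u'(x) = 6*x**2 - 2*x - 1 pointwise, so the identity holds for every test function. Hence v is the weak derivative of u.


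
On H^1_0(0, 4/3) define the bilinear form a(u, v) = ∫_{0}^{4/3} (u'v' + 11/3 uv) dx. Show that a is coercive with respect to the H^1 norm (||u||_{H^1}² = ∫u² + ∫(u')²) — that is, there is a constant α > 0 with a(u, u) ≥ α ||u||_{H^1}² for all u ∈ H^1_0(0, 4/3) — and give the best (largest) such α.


α = 1

Coercivity of a(·,·) on H^1_0(0, 4/3) means a(u, u) ≥ α ||u||_{H^1}² for every u ∈ H^1_0.
The interval has length L = 4/3, and Poincaré/coercivity depend only on L. Here a(u, u) = ∫(u')² + (11/3)·∫u².
Here c = 11/3 ≥ 1, so a(u,u) = ∫(u')² + c∫u² ≥ ∫(u')² + ∫u² = ||u||_{H^1}², i.e. α = 1 works. No larger α is possible: a(u,u) ≥ α||u||_{H^1}² means (1−α)∫(u')² ≥ (α−c)∫u², and for the modes u_n = sin(nπ(x−x₀)/L) (x₀ the left endpoint) one has ∫u_n²/∫(u_n')² = (L/(nπ))² → 0, so a(u_n,u_n)/||u_n||_{H^1}² → 1. Hence the optimal constant is α = 1.
Therefore α = 1.


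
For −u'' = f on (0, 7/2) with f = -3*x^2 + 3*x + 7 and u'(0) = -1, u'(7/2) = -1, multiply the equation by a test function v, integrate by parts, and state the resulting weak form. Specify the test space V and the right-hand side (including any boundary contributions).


V = H^1(0, 7/2) (v unrestricted at boundary; u is determined up to an additive constant); weak form: ∫_0^7/2 u'v' dx = ∫_0^7/2 (-3*x^2 + 3*x + 7) v dx − v(7/2) + v(0) for all v ∈ V.

Multiply both sides by a test function v and integrate from 0 to 7/2:
  ∫_0^7/2 −u''(x) v(x) dx = ∫_0^7/2 f(x) v(x) dx.
Integrate the LHS by parts once:
  ∫_0^7/2 −u'' v dx = −[u'(x) v(x)]_0^7/2 + ∫_0^7/2 u'(x) v'(x) dx.
Thus ∫_0^7/2 u'(x) v'(x) dx = ∫_0^7/2 f(x) v(x) dx + [u'(x) v(x)]_0^7/2.
Choose V so that boundary terms are either known or forced to vanish.
u has inhomogeneous Neumann u'(0) = -1, u'(7/2) = -1. [u' v]_0^7/2 = (-1)·v(7/2) − (-1)·v(0) = − v(7/2) + v(0). Take V = H^1(0, 7/2); boundary term becomes part of RHS.
Weak formulation: find u (satisfying any essential BC) such that ∫_0^7/2 u'(x) v'(x) dx = ∫_0^7/2 f v dx − v(7/2) + v(0) for all v ∈ V (Neumann data are natural BCs: they enter the RHS as boundary terms).
Substituting f(x) = -3*x^2 + 3*x + 7, the right-hand side is ∫_0^7/2 (-3*x^2 + 3*x + 7) v dx − v(7/2) + v(0).
Compatibility check (pure Neumann): taking v ≡ 1 ∈ V gives 0 = ∫_0^7/2 f dx + (-1) − (-1), i.e. ∫_0^7/2 f dx must equal u'(0) − u'(7/2) = 0. Indeed ∫_0^7/2 (-3*x^2 + 3*x + 7) dx = 0, so the data are compatible. The solution is then unique only up to an additive constant (fix it e.g. by requiring ∫_0^7/2 u dx = 0).


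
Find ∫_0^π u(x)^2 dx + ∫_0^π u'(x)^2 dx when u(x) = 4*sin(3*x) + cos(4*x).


||u||_{H^1(0,π)}^2 = -816/7 + 177*π/2

u'(x) = -4*sin(4*x) + 12*cos(3*x).
Expand u² and (u')² and integrate term by term on (0, π), using: for integers n ≥ 1, ∫_0^π sin²(nx) dx = ∫_0^π cos²(nx) dx = π/2; for n ≠ n', ∫_0^π sin(nx)sin(n'x) dx = ∫_0^π cos(nx)cos(n'x) dx = 0; and by product-to-sum, ∫_0^π sin(nx)cos(n'x) dx = ½∫_0^π [sin((n+n')x) + sin((n−n')x)] dx, which is 0 when n+n' is even and 2n/(n²−n'²) when n+n' is odd (it need not vanish on (0, π)).
  u² squared terms: (4)²·∫sin(3x)² dx = 16·π/2 = 8*π;  (1)²·∫cos(4x)² dx = 1·π/2 = π/2.
  u² cross terms: 2·(4)·(1)·∫sin(3x)·cos(4x) dx = 8·(-6/7) = -48/7.
  So ∫_0^π u² dx = 8*π + π/2 − 48/7 = -48/7 + 17*π/2.
  (u')² squared terms: (-4)²·∫sin(4x)² dx = 16·π/2 = 8*π;  (12)²·∫cos(3x)² dx = 144·π/2 = 72*π.
  (u')² cross terms: 2·(-4)·(12)·∫sin(4x)·cos(3x) dx = -96·(8/7) = -768/7.
  So ∫_0^π (u')² dx = 8*π + 72*π − 768/7 = -768/7 + 80*π.
||u||_{H^1}^2 = (-48/7 + 17*π/2) + (-768/7 + 80*π) = -816/7 + 177*π/2.


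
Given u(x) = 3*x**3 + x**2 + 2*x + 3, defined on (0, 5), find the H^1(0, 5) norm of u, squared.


||u||_{H^1}^2 = 7823855/42

The H^1 norm (squared) on an interval (0, L) is
  ||u||_{H^1}^2 = ∫_0^L u(x)^2 dx + ∫_0^L u'(x)^2 dx.
Compute u'(x) = 9*x**2 + 2*x + 2.
Then u(x)^2 = 9*x**6 + 6*x**5 + 13*x**4 + 22*x**3 + 10*x**2 + 12*x + 9 and u'(x)^2 = 81*x**4 + 36*x**3 + 40*x**2 + 8*x + 4.
Integrate each monomial from 0 to 5 using ∫_0^5 c·x^n dx = c·5^(n+1)/(n+1):
  ∫_0^5 u(x)^2 dx = ∫_0^5 (9*x^6 + 6*x^5 + 13*x^4 + 22*x^3 + 10*x^2 + 12*x + 9) dx. Term by term:
    ∫_0^5 9*x^6 dx = 703125/7;  ∫_0^5 6*x^5 dx = 15625;  ∫_0^5 13*x^4 dx = 8125;
    ∫_0^5 22*x^3 dx = 6875/2;  ∫_0^5 10*x^2 dx = 1250/3;  ∫_0^5 12*x dx = 150;
    ∫_0^5 9 dx = 45.
  Sum: 703125/7 + 15625 + 8125 + 6875/2 + 1250/3 + 150 + 45 = 5386315/42.
  ∫_0^5 u'(x)^2 dx = ∫_0^5 (81*x^4 + 36*x^3 + 40*x^2 + 8*x + 4) dx. Term by term:
    ∫_0^5 81*x^4 dx = 50625;  ∫_0^5 36*x^3 dx = 5625;  ∫_0^5 40*x^2 dx = 5000/3;
    ∫_0^5 8*x dx = 100;  ∫_0^5 4 dx = 20.
  Sum: 50625 + 5625 + 5000/3 + 100 + 20 = 174110/3.
Adding: ||u||_{H^1}^2 = 5386315/42 + 174110/3 = 7823855/42.


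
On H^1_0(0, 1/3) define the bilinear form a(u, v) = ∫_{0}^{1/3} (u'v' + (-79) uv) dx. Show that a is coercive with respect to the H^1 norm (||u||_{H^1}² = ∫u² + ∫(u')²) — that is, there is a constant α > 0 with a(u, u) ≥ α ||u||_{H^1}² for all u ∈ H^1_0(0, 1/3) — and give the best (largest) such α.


α = (-79 + 9*π^2)/(1 + 9*π^2)

Coercivity of a(·,·) on H^1_0(0, 1/3) means a(u, u) ≥ α ||u||_{H^1}² for every u ∈ H^1_0.
The interval has length L = 1/3, and Poincaré/coercivity depend only on L. Here a(u, u) = ∫(u')² + (-79)·∫u².
Here c = -79 < 0 with |c| < (π/L)² = 9*π^2, so coercivity still holds. The condition a(u,u) ≥ α||u||_{H^1}² reads (1−α)∫(u')² ≥ (α−c)∫u². Any admissible α is ≤ 1 (rapidly oscillating u have ∫u²/∫(u')² → 0), and α = 1 would force 0 ≥ (1−c)∫u², impossible since c < 1; so 1−α > 0. By the sharp Poincaré inequality on H^1_0 of an interval of length L, ∫(u')² ≥ (π/L)²∫u² with equality for the first sine mode sin(π(x−x₀)/L) (x₀ the left endpoint), so the inequality holds for all u iff (1−α)(π/L)² ≥ α − c, i.e. α ≤ ((π/L)² + c)/((π/L)² + 1) = (1 + c(L/π)²)/(1 + (L/π)²). (Direct route, valid since c ≤ 0: Poincaré gives c∫u² ≥ c(L/π)²∫(u')², so a(u,u) ≥ (1 + c(L/π)²)∫(u')², while ||u||_{H^1}² ≤ (1 + (L/π)²)∫(u')²; dividing yields the same α.) With (π/L)² = 9*π^2 and c = -79, the largest admissible constant is α = ((π/L)² + c)/((π/L)² + 1).
Simplifying, α = (-79 + 9*π^2)/(1 + 9*π^2).


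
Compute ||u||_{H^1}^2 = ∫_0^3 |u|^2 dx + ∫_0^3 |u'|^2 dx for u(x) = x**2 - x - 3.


||u||_{H^1}^2 = 381/10

The H^1 norm (squared) on an interval (0, L) is
  ||u||_{H^1}^2 = ∫_0^L u(x)^2 dx + ∫_0^L u'(x)^2 dx.
Compute u'(x) = 2*x - 1.
Then u(x)^2 = x**4 - 2*x**3 - 5*x**2 + 6*x + 9 and u'(x)^2 = 4*x**2 - 4*x + 1.
Integrate each monomial from 0 to 3 using ∫_0^3 c·x^n dx = c·3^(n+1)/(n+1):
  ∫_0^3 u(x)^2 dx = ∫_0^3 (x^4 - 2*x^3 - 5*x^2 + 6*x + 9) dx. Term by term:
    ∫_0^3 x^4 dx = 243/5;  ∫_0^3 -2*x^3 dx = -81/2;  ∫_0^3 -5*x^2 dx = -45;
    ∫_0^3 6*x dx = 27;  ∫_0^3 9 dx = 27.
  Sum: 243/5 − 81/2 − 45 + 27 + 27 = 171/10.
  ∫_0^3 u'(x)^2 dx = ∫_0^3 (4*x^2 - 4*x + 1) dx. Term by term:
    ∫_0^3 4*x^2 dx = 36;  ∫_0^3 -4*x dx = -18;  ∫_0^3 1 dx = 3.
  Sum: 36 − 18 + 3 = 21.
Adding: ||u||_{H^1}^2 = 171/10 + 21 = 381/10.


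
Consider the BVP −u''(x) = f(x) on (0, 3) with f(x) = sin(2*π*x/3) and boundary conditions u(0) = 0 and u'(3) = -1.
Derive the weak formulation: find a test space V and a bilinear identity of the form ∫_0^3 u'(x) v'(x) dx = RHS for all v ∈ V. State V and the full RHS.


V = {v ∈ H^1(0, 3) : v(0) = 0} (test functions vanish at x = 0 where u is specified); weak form: ∫_0^3 u'v' dx = ∫_0^3 (sin(2*π*x/3)) v dx − v(3) for all v ∈ V.

Multiply both sides by a test function v and integrate from 0 to 3:
  ∫_0^3 −u''(x) v(x) dx = ∫_0^3 f(x) v(x) dx.
Integrate the LHS by parts once:
  ∫_0^3 −u'' v dx = −[u'(x) v(x)]_0^3 + ∫_0^3 u'(x) v'(x) dx.
Thus ∫_0^3 u'(x) v'(x) dx = ∫_0^3 f(x) v(x) dx + [u'(x) v(x)]_0^3.
Choose V so that boundary terms are either known or forced to vanish.
Mixed BC: u(0) = 0 (Dirichlet) and u'(3) = -1 (Neumann). Define V = {v ∈ H^1(0, 3) : v(0) = 0}. Then [u' v]_0^3 = u'(3)·v(3) − u'(0)·0 = − v(3).
Weak formulation: find u (satisfying any essential BC) such that ∫_0^3 u'(x) v'(x) dx = ∫_0^3 f v dx − v(3) for all v ∈ V (Dirichlet at 0 absorbed into V; Neumann datum at x = 3 contributes the boundary term).
Substituting f(x) = sin(2*π*x/3), the right-hand side is ∫_0^3 (sin(2*π*x/3)) v dx − v(3).


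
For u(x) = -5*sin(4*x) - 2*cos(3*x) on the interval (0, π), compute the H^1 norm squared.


||u||_{H^1(0,π)}^2 = 1600/7 + 465*π/2

u'(x) = 6*sin(3*x) - 20*cos(4*x).
Expand u² and (u')² and integrate term by term on (0, π), using: for integers n ≥ 1, ∫_0^π sin²(nx) dx = ∫_0^π cos²(nx) dx = π/2; for n ≠ n', ∫_0^π sin(nx)sin(n'x) dx = ∫_0^π cos(nx)cos(n'x) dx = 0; and by product-to-sum, ∫_0^π sin(nx)cos(n'x) dx = ½∫_0^π [sin((n+n')x) + sin((n−n')x)] dx, which is 0 when n+n' is even and 2n/(n²−n'²) when n+n' is odd (it need not vanish on (0, π)).
  u² squared terms: (-5)²·∫sin(4x)² dx = 25·π/2 = 25*π/2;  (-2)²·∫cos(3x)² dx = 4·π/2 = 2*π.
  u² cross terms: 2·(-5)·(-2)·∫sin(4x)·cos(3x) dx = 20·(8/7) = 160/7.
  So ∫_0^π u² dx = 25*π/2 + 2*π + 160/7 = 160/7 + 29*π/2.
  (u')² squared terms: (-20)²·∫cos(4x)² dx = 400·π/2 = 200*π;  (6)²·∫sin(3x)² dx = 36·π/2 = 18*π.
  (u')² cross terms: 2·(-20)·(6)·∫cos(4x)·sin(3x) dx = -240·(-6/7) = 1440/7.
  So ∫_0^π (u')² dx = 200*π + 18*π + 1440/7 = 1440/7 + 218*π.
||u||_{H^1}^2 = (160/7 + 29*π/2) + (1440/7 + 218*π) = 1600/7 + 465*π/2.


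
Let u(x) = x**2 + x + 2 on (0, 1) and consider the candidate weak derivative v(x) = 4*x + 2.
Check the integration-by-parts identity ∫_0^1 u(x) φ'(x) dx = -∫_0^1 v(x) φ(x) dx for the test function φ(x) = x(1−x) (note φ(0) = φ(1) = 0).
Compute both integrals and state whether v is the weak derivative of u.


LHS = -1/3, RHS = -2/3. No, v is not the weak derivative of u.

u(x) = x**2 + x + 2, classical derivative u'(x) = 2*x + 1.
φ(x) = x(1−x), so φ'(x) = 1 - 2*x.
Note φ(0) = φ(1) = 0, so the boundary term u·φ vanishes.
LHS = ∫_0^1 u(x) φ'(x) dx = ∫_0^1 (-2*x^3 - x^2 - 3*x + 2) dx. Term by term:
  ∫_0^1 -2*x^3 dx = -1/2;  ∫_0^1 -x^2 dx = -1/3;  ∫_0^1 -3*x dx = -3/2;
  ∫_0^1 2 dx = 2.
Sum: -1/2 − 1/3 − 3/2 + 2 = -1/3.
So LHS = -1/3.
∫_0^1 v(x) φ(x) dx = ∫_0^1 (-4*x^3 + 2*x^2 + 2*x) dx. Term by term:
  ∫_0^1 -4*x^3 dx = -1;  ∫_0^1 2*x^2 dx = 2/3;  ∫_0^1 2*x dx = 1.
Sum: -1 + 2/3 + 1 = 2/3.
So RHS = -∫_0^1 v(x) φ(x) dx = -2/3.
LHS − RHS = 1/3 ≠ 0, so the identity fails.
(For a valid weak derivative the identity must hold for EVERY test function, in particular this one. The failure shows v is NOT the weak derivative of u.)
Correct weak derivative would be u'(x) = 2*x + 1.


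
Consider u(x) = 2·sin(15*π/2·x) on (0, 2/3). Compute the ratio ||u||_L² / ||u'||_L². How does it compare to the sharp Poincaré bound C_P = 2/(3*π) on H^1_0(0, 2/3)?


||u||_L² / ||u'||_L² = 2/(15*π) < C_P = 2/(3*π).

u(x) = 2·sin(15*π/2·x), so u'(x) = 15*π*cos(15*π*x/2).
Writing u(x) = A·sin(kπx/L) with A = 2 and k = 5, use ∫_0^L sin²(kπx/L) dx = L/2 and ∫_0^L cos²(kπx/L) dx = L/2.
u² = 4·sin²(15*π/2·x) and (u')² = 225*π^2·cos²(15*π/2·x), and each of sin², cos² integrates to L/2 = 1/3 over (0, 2/3).
∫_0^2/3 u² dx = 4/3, so ||u||_L² = 2*sqrt(3)/3.
∫_0^2/3 (u')² dx = 75*π^2, so ||u'||_L² = 5*sqrt(3)*π.
Ratio ||u||_L² / ||u'||_L² = 2/(15*π).
Sharp Poincaré constant on H^1_0(0, 2/3) is C_P = L/π = 2/(3*π), achieved by sin(3*π/2·x).
This is the k = 5 harmonic; the ratio L/(kπ) is strictly less than C_P = L/π, consistent with the sharp inequality ||u||_L² ≤ C_P ||u'||_L².


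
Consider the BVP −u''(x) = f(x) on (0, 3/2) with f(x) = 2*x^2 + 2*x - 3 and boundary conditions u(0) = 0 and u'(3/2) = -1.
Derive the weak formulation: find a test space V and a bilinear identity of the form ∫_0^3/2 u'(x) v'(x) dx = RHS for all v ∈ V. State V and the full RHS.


V = {v ∈ H^1(0, 3/2) : v(0) = 0} (test functions vanish at x = 0 where u is specified); weak form: ∫_0^3/2 u'v' dx = ∫_0^3/2 (2*x^2 + 2*x - 3) v dx − v(3/2) for all v ∈ V.

Multiply both sides by a test function v and integrate from 0 to 3/2:
  ∫_0^3/2 −u''(x) v(x) dx = ∫_0^3/2 f(x) v(x) dx.
Integrate the LHS by parts once:
  ∫_0^3/2 −u'' v dx = −[u'(x) v(x)]_0^3/2 + ∫_0^3/2 u'(x) v'(x) dx.
Thus ∫_0^3/2 u'(x) v'(x) dx = ∫_0^3/2 f(x) v(x) dx + [u'(x) v(x)]_0^3/2.
Choose V so that boundary terms are either known or forced to vanish.
Mixed BC: u(0) = 0 (Dirichlet) and u'(3/2) = -1 (Neumann). Define V = {v ∈ H^1(0, 3/2) : v(0) = 0}. Then [u' v]_0^3/2 = u'(3/2)·v(3/2) − u'(0)·0 = − v(3/2).
Weak formulation: find u (satisfying any essential BC) such that ∫_0^3/2 u'(x) v'(x) dx = ∫_0^3/2 f v dx − v(3/2) for all v ∈ V (Dirichlet at 0 absorbed into V; Neumann datum at x = 3/2 contributes the boundary term).
Substituting f(x) = 2*x^2 + 2*x - 3, the right-hand side is ∫_0^3/2 (2*x^2 + 2*x - 3) v dx − v(3/2).


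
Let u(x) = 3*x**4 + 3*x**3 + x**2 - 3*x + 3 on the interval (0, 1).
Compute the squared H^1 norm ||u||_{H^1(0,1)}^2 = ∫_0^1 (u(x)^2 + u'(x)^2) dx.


||u||_{H^1}^2 = 5989/84

The H^1 norm (squared) on an interval (0, L) is
  ||u||_{H^1}^2 = ∫_0^L u(x)^2 dx + ∫_0^L u'(x)^2 dx.
Compute u'(x) = 12*x**3 + 9*x**2 + 2*x - 3.
Then u(x)^2 = 9*x**8 + 18*x**7 + 15*x**6 - 12*x**5 + x**4 + 12*x**3 + 15*x**2 - 18*x + 9 and u'(x)^2 = 144*x**6 + 216*x**5 + 129*x**4 - 36*x**3 - 50*x**2 - 12*x + 9.
Integrate each monomial from 0 to 1 using ∫_0^1 c·x^n dx = c·1^(n+1)/(n+1):
  ∫_0^1 u(x)^2 dx = ∫_0^1 (9*x^8 + 18*x^7 + 15*x^6 - 12*x^5 + x^4 + 12*x^3 + 15*x^2 - 18*x + 9) dx. Term by term:
    ∫_0^1 9*x^8 dx = 1;  ∫_0^1 18*x^7 dx = 9/4;  ∫_0^1 15*x^6 dx = 15/7;
    ∫_0^1 -12*x^5 dx = -2;  ∫_0^1 x^4 dx = 1/5;  ∫_0^1 12*x^3 dx = 3;
    ∫_0^1 15*x^2 dx = 5;  ∫_0^1 -18*x dx = -9;  ∫_0^1 9 dx = 9.
  Sum: 1 + 9/4 + 15/7 − 2 + 1/5 + 3 + 5 − 9 + 9 = 1623/140.
  ∫_0^1 u'(x)^2 dx = ∫_0^1 (144*x^6 + 216*x^5 + 129*x^4 - 36*x^3 - 50*x^2 - 12*x + 9) dx. Term by term:
    ∫_0^1 144*x^6 dx = 144/7;  ∫_0^1 216*x^5 dx = 36;  ∫_0^1 129*x^4 dx = 129/5;
    ∫_0^1 -36*x^3 dx = -9;  ∫_0^1 -50*x^2 dx = -50/3;  ∫_0^1 -12*x dx = -6;
    ∫_0^1 9 dx = 9.
  Sum: 144/7 + 36 + 129/5 − 9 − 50/3 − 6 + 9 = 6269/105.
Adding: ||u||_{H^1}^2 = 1623/140 + 6269/105 = 5989/84.


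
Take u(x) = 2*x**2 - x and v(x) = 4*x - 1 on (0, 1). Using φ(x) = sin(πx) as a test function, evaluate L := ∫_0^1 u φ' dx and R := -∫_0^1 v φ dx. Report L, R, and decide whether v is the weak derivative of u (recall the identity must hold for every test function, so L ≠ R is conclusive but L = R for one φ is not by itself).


LHS = -2/π, RHS = -2/π. Yes, v = u' weakly.

u(x) = 2*x**2 - x, classical derivative u'(x) = 4*x - 1.
φ(x) = sin(πx), so φ'(x) = π*cos(π*x).
Note φ(0) = φ(1) = 0, so the boundary term u·φ vanishes.
LHS = ∫_0^1 u(x) φ'(x) dx = ∫_0^1 (2*π*x^2*cos(π*x) - π*x*cos(π*x)) dx. Term by term:
  ∫_0^1 -π*x*cos(π*x) dx = 2/π;  ∫_0^1 2*π*x^2*cos(π*x) dx = -4/π.
Sum: 2/π − 4/π = -2/π.
So LHS = -2/π.
∫_0^1 v(x) φ(x) dx = ∫_0^1 (4*x*sin(π*x) - sin(π*x)) dx. Term by term:
  ∫_0^1 -sin(π*x) dx = -2/π;  ∫_0^1 4*x*sin(π*x) dx = 4/π.
Sum: -2/π + 4/π = 2/π.
So RHS = -∫_0^1 v(x) φ(x) dx = -2/π.
LHS = RHS, so the identity holds for this test φ.
Moreover u is smooth here and v(x) = u'(x) = 4*x - 1 pointwise, so the identity holds for every test function. Hence v is the weak derivative of u.


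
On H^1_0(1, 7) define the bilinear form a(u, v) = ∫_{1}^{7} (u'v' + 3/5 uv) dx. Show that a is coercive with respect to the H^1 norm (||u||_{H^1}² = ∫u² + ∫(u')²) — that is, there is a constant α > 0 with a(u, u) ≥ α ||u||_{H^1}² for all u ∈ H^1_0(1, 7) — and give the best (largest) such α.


α = (π^2 + 108/5)/(π^2 + 36)

Coercivity of a(·,·) on H^1_0(1, 7) means a(u, u) ≥ α ||u||_{H^1}² for every u ∈ H^1_0.
The interval has length L = 6, and Poincaré/coercivity depend only on L. Here a(u, u) = ∫(u')² + (3/5)·∫u².
Here 0 < c = 3/5 < 1. The condition a(u,u) ≥ α||u||_{H^1}² reads (1−α)∫(u')² ≥ (α−c)∫u². Any admissible α is ≤ 1 (rapidly oscillating u have ∫u²/∫(u')² → 0), and α = 1 would force 0 ≥ (1−c)∫u², impossible since c < 1; so 1−α > 0. By the sharp Poincaré inequality on H^1_0 of an interval of length L, ∫(u')² ≥ (π/L)²∫u² with equality for the first sine mode sin(π(x−x₀)/L) (x₀ the left endpoint), so the inequality holds for all u iff (1−α)(π/L)² ≥ α − c, i.e. α ≤ ((π/L)² + c)/((π/L)² + 1) = (1 + c(L/π)²)/(1 + (L/π)²). With (π/L)² = π^2/36 and c = 3/5, the largest admissible constant is α = ((π/L)² + c)/((π/L)² + 1).
Simplifying, α = (π^2 + 108/5)/(π^2 + 36).


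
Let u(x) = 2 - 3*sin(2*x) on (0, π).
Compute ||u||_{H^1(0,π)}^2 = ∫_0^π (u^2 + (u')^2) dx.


||u||_{H^1(0,π)}^2 = 53*π/2

u'(x) = -6*cos(2*x).
Expand u² and (u')² and integrate term by term on (0, π), using: for integers n ≥ 1, ∫_0^π sin²(nx) dx = ∫_0^π cos²(nx) dx = π/2; for n ≠ n', ∫_0^π sin(nx)sin(n'x) dx = ∫_0^π cos(nx)cos(n'x) dx = 0; and by product-to-sum, ∫_0^π sin(nx)cos(n'x) dx = ½∫_0^π [sin((n+n')x) + sin((n−n')x)] dx, which is 0 when n+n' is even and 2n/(n²−n'²) when n+n' is odd (it need not vanish on (0, π)). For the constant mode: ∫_0^π 1 dx = π, ∫_0^π cos(nx) dx = 0, ∫_0^π sin(nx) dx = (1−(−1)^n)/n.
  u² squared terms: (2)²·∫1 dx = 4·π = 4*π;  (-3)²·∫sin(2x)² dx = 9·π/2 = 9*π/2.
  u² cross terms: 2·(2)·(-3)·∫1·sin(2x) dx = -12·(0) = 0.
  So ∫_0^π u² dx = 4*π + 9*π/2 + 0 = 17*π/2.
  (u')² squared terms: (-6)²·∫cos(2x)² dx = 36·π/2 = 18*π.
  So ∫_0^π (u')² dx = 18*π.
||u||_{H^1}^2 = (17*π/2) + (18*π) = 53*π/2.


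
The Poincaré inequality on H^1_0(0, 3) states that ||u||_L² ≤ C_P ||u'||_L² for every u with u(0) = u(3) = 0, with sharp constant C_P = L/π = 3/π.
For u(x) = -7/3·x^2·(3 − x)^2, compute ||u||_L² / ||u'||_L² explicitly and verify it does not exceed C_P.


||u||_L² / ||u'||_L² = sqrt(3)/2 < C_P = 3/π.

u(x) = -7/3·x^2·(3 − x)^2, so u'(x) = 14*x*(x*(3 - x) - (x - 3)^2)/3.
u(x) = -7/3·x^2·(3 − x)^2 vanishes at x = 0 and x = 3, so u ∈ H^1_0(0, 3). Differentiate via the product rule and integrate the resulting polynomials term by term.
  ∫_0^3 u² dx = ∫_0^3 (49*x^8/9 - 196*x^7/3 + 294*x^6 - 588*x^5 + 441*x^4) dx. Term by term:
    ∫_0^3 49*x^8/9 dx = 11907;  ∫_0^3 -196*x^7/3 dx = -107163/2;  ∫_0^3 294*x^6 dx = 91854;
    ∫_0^3 -588*x^5 dx = -71442;  ∫_0^3 441*x^4 dx = 107163/5.
  Sum: 11907 − 107163/2 + 91854 − 71442 + 107163/5 = 1701/10.
  ∫_0^3 (u')² dx = ∫_0^3 (784*x^6/9 - 784*x^5 + 2548*x^4 - 3528*x^3 + 1764*x^2) dx. Term by term:
    ∫_0^3 784*x^6/9 dx = 27216;  ∫_0^3 -784*x^5 dx = -95256;  ∫_0^3 2548*x^4 dx = 619164/5;
    ∫_0^3 -3528*x^3 dx = -71442;  ∫_0^3 1764*x^2 dx = 15876.
  Sum: 27216 − 95256 + 619164/5 − 71442 + 15876 = 1134/5.
∫_0^3 u² dx = 1701/10, so ||u||_L² = 9*sqrt(210)/10.
∫_0^3 (u')² dx = 1134/5, so ||u'||_L² = 9*sqrt(70)/5.
Ratio ||u||_L² / ||u'||_L² = sqrt(3)/2.
Sharp Poincaré constant on H^1_0(0, 3) is C_P = L/π = 3/π, achieved by sin(π/3·x).
A polynomial bump cannot attain the sharp Poincaré constant (only the first sine eigenfunction does), so the ratio is strictly less than C_P, consistent with ||u||_L² ≤ C_P ||u'||_L².


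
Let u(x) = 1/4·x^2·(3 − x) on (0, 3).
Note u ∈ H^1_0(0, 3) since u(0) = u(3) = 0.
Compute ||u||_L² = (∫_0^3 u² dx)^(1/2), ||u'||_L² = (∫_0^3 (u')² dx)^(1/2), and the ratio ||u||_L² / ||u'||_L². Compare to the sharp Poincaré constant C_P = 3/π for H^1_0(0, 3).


||u||_L² / ||u'||_L² = 3*sqrt(14)/14 < C_P = 3/π.

u(x) = 1/4·x^2·(3 − x), so u'(x) = 3*x*(2 - x)/4.
u(x) = 1/4·x^2·(3 − x) vanishes at x = 0 and x = 3, so u ∈ H^1_0(0, 3). Differentiate via the product rule and integrate the resulting polynomials term by term.
  ∫_0^3 u² dx = ∫_0^3 (x^6/16 - 3*x^5/8 + 9*x^4/16) dx. Term by term:
    ∫_0^3 x^6/16 dx = 2187/112;  ∫_0^3 -3*x^5/8 dx = -729/16;  ∫_0^3 9*x^4/16 dx = 2187/80.
  Sum: 2187/112 − 729/16 + 2187/80 = 729/560.
  ∫_0^3 (u')² dx = ∫_0^3 (9*x^4/16 - 9*x^3/4 + 9*x^2/4) dx. Term by term:
    ∫_0^3 9*x^4/16 dx = 2187/80;  ∫_0^3 -9*x^3/4 dx = -729/16;  ∫_0^3 9*x^2/4 dx = 81/4.
  Sum: 2187/80 − 729/16 + 81/4 = 81/40.
∫_0^3 u² dx = 729/560, so ||u||_L² = 27*sqrt(35)/140.
∫_0^3 (u')² dx = 81/40, so ||u'||_L² = 9*sqrt(10)/20.
Ratio ||u||_L² / ||u'||_L² = 3*sqrt(14)/14.
Sharp Poincaré constant on H^1_0(0, 3) is C_P = L/π = 3/π, achieved by sin(π/3·x).
A polynomial bump cannot attain the sharp Poincaré constant (only the first sine eigenfunction does), so the ratio is strictly less than C_P, consistent with ||u||_L² ≤ C_P ||u'||_L².


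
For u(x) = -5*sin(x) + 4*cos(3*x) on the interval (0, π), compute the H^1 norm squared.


||u||_{H^1(0,π)}^2 = 105*π

u'(x) = -12*sin(3*x) - 5*cos(x).
Expand u² and (u')² and integrate term by term on (0, π), using: for integers n ≥ 1, ∫_0^π sin²(nx) dx = ∫_0^π cos²(nx) dx = π/2; for n ≠ n', ∫_0^π sin(nx)sin(n'x) dx = ∫_0^π cos(nx)cos(n'x) dx = 0; and by product-to-sum, ∫_0^π sin(nx)cos(n'x) dx = ½∫_0^π [sin((n+n')x) + sin((n−n')x)] dx, which is 0 when n+n' is even and 2n/(n²−n'²) when n+n' is odd (it need not vanish on (0, π)).
  u² squared terms: (-5)²·∫sin(x)² dx = 25·π/2 = 25*π/2;  (4)²·∫cos(3x)² dx = 16·π/2 = 8*π.
  u² cross terms: 2·(-5)·(4)·∫sin(x)·cos(3x) dx = -40·(0) = 0.
  So ∫_0^π u² dx = 25*π/2 + 8*π + 0 = 41*π/2.
  (u')² squared terms: (-12)²·∫sin(3x)² dx = 144·π/2 = 72*π;  (-5)²·∫cos(x)² dx = 25·π/2 = 25*π/2.
  (u')² cross terms: 2·(-12)·(-5)·∫sin(3x)·cos(x) dx = 120·(0) = 0.
  So ∫_0^π (u')² dx = 72*π + 25*π/2 + 0 = 169*π/2.
||u||_{H^1}^2 = (41*π/2) + (169*π/2) = 105*π.


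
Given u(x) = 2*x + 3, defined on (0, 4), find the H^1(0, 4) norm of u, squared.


||u||_{H^1}^2 = 700/3

The H^1 norm (squared) on an interval (0, L) is
  ||u||_{H^1}^2 = ∫_0^L u(x)^2 dx + ∫_0^L u'(x)^2 dx.
Compute u'(x) = 2.
Then u(x)^2 = 4*x**2 + 12*x + 9 and u'(x)^2 = 4.
Integrate each monomial from 0 to 4 using ∫_0^4 c·x^n dx = c·4^(n+1)/(n+1):
  ∫_0^4 u(x)^2 dx = ∫_0^4 (4*x^2 + 12*x + 9) dx. Term by term:
    ∫_0^4 4*x^2 dx = 256/3;  ∫_0^4 12*x dx = 96;  ∫_0^4 9 dx = 36.
  Sum: 256/3 + 96 + 36 = 652/3.
  ∫_0^4 u'(x)^2 dx = ∫_0^4 (4) dx. Term by term:
    ∫_0^4 4 dx = 16.
Adding: ||u||_{H^1}^2 = 652/3 + 16 = 700/3.


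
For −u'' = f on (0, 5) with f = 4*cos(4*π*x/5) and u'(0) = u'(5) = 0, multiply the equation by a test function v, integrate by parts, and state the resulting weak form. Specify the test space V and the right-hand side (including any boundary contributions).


V = H^1(0, 5) (no boundary constraint on v; u is determined up to an additive constant); weak form: ∫_0^5 u'v' dx = ∫_0^5 (4*cos(4*π*x/5)) v dx for all v ∈ V.

Multiply both sides by a test function v and integrate from 0 to 5:
  ∫_0^5 −u''(x) v(x) dx = ∫_0^5 f(x) v(x) dx.
Integrate the LHS by parts once:
  ∫_0^5 −u'' v dx = −[u'(x) v(x)]_0^5 + ∫_0^5 u'(x) v'(x) dx.
Thus ∫_0^5 u'(x) v'(x) dx = ∫_0^5 f(x) v(x) dx + [u'(x) v(x)]_0^5.
Choose V so that boundary terms are either known or forced to vanish.
u has homogeneous Neumann: u'(0) = u'(5) = 0. So [u' v]_0^5 = 0·v(5) − 0·v(0) = 0 for any v; take V = H^1(0, 5).
Weak formulation: find u (satisfying any essential BC) such that ∫_0^5 u'(x) v'(x) dx = ∫_0^5 f v dx for all v ∈ V (homogeneous Neumann, so boundary terms vanish).
Substituting f(x) = 4*cos(4*π*x/5), the right-hand side is ∫_0^5 (4*cos(4*π*x/5)) v dx.
Compatibility check (pure Neumann): taking v ≡ 1 ∈ V gives 0 = ∫_0^5 f dx + (0) − (0), i.e. ∫_0^5 f dx must equal u'(0) − u'(5) = 0. Indeed ∫_0^5 (4*cos(4*π*x/5)) dx = 0, so the data are compatible. The solution is then unique only up to an additive constant (fix it e.g. by requiring ∫_0^5 u dx = 0).


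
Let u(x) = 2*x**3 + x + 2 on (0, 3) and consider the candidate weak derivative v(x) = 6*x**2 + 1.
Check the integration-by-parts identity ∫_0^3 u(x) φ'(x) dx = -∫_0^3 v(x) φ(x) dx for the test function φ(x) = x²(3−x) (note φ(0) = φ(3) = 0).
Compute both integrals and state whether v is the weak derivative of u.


LHS = -3051/20, RHS = -3051/20. Yes, v = u' weakly.

u(x) = 2*x**3 + x + 2, classical derivative u'(x) = 6*x**2 + 1.
φ(x) = x²(3−x), so φ'(x) = 3*x*(2 - x).
Note φ(0) = φ(3) = 0, so the boundary term u·φ vanishes.
LHS = ∫_0^3 u(x) φ'(x) dx = ∫_0^3 (-6*x^5 + 12*x^4 - 3*x^3 + 12*x) dx. Term by term:
  ∫_0^3 -6*x^5 dx = -729;  ∫_0^3 12*x^4 dx = 2916/5;  ∫_0^3 -3*x^3 dx = -243/4;
  ∫_0^3 12*x dx = 54.
Sum: -729 + 2916/5 − 243/4 + 54 = -3051/20.
So LHS = -3051/20.
∫_0^3 v(x) φ(x) dx = ∫_0^3 (-6*x^5 + 18*x^4 - x^3 + 3*x^2) dx. Term by term:
  ∫_0^3 -6*x^5 dx = -729;  ∫_0^3 18*x^4 dx = 4374/5;  ∫_0^3 -x^3 dx = -81/4;
  ∫_0^3 3*x^2 dx = 27.
Sum: -729 + 4374/5 − 81/4 + 27 = 3051/20.
So RHS = -∫_0^3 v(x) φ(x) dx = -3051/20.
LHS = RHS, so the identity holds for this test φ.
Moreover u is smooth here and v(x) = u'(x) = 6*x**2 + 1 pointwise, so the identity holds for every test function. Hence v is the weak derivative of u.


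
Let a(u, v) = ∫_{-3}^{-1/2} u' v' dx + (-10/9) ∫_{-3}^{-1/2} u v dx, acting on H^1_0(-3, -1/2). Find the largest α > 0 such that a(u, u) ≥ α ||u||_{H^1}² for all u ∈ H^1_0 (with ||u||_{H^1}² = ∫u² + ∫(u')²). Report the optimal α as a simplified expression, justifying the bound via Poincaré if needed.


α = 2*(-125 + 18*π^2)/(9*(25 + 4*π^2))

Coercivity of a(·,·) on H^1_0(-3, -1/2) means a(u, u) ≥ α ||u||_{H^1}² for every u ∈ H^1_0.
The interval has length L = 5/2, and Poincaré/coercivity depend only on L. Here a(u, u) = ∫(u')² + (-10/9)·∫u².
Here c = -10/9 < 0 with |c| < (π/L)² = 4*π^2/25, so coercivity still holds. The condition a(u,u) ≥ α||u||_{H^1}² reads (1−α)∫(u')² ≥ (α−c)∫u². Any admissible α is ≤ 1 (rapidly oscillating u have ∫u²/∫(u')² → 0), and α = 1 would force 0 ≥ (1−c)∫u², impossible since c < 1; so 1−α > 0. By the sharp Poincaré inequality on H^1_0 of an interval of length L, ∫(u')² ≥ (π/L)²∫u² with equality for the first sine mode sin(π(x−x₀)/L) (x₀ the left endpoint), so the inequality holds for all u iff (1−α)(π/L)² ≥ α − c, i.e. α ≤ ((π/L)² + c)/((π/L)² + 1) = (1 + c(L/π)²)/(1 + (L/π)²). (Direct route, valid since c ≤ 0: Poincaré gives c∫u² ≥ c(L/π)²∫(u')², so a(u,u) ≥ (1 + c(L/π)²)∫(u')², while ||u||_{H^1}² ≤ (1 + (L/π)²)∫(u')²; dividing yields the same α.) With (π/L)² = 4*π^2/25 and c = -10/9, the largest admissible constant is α = ((π/L)² + c)/((π/L)² + 1).
Simplifying, α = 2*(-125 + 18*π^2)/(9*(25 + 4*π^2)).


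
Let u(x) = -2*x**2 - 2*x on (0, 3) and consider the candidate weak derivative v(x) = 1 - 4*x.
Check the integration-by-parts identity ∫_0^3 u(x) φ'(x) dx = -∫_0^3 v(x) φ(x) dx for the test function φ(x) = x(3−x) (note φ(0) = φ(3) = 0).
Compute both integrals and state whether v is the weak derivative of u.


LHS = 36, RHS = 45/2. No, v is not the weak derivative of u.

u(x) = -2*x**2 - 2*x, classical derivative u'(x) = -4*x - 2.
φ(x) = x(3−x), so φ'(x) = 3 - 2*x.
Note φ(0) = φ(3) = 0, so the boundary term u·φ vanishes.
LHS = ∫_0^3 u(x) φ'(x) dx = ∫_0^3 (4*x^3 - 2*x^2 - 6*x) dx. Term by term:
  ∫_0^3 4*x^3 dx = 81;  ∫_0^3 -2*x^2 dx = -18;  ∫_0^3 -6*x dx = -27.
Sum: 81 − 18 − 27 = 36.
So LHS = 36.
∫_0^3 v(x) φ(x) dx = ∫_0^3 (4*x^3 - 13*x^2 + 3*x) dx. Term by term:
  ∫_0^3 4*x^3 dx = 81;  ∫_0^3 -13*x^2 dx = -117;  ∫_0^3 3*x dx = 27/2.
Sum: 81 − 117 + 27/2 = -45/2.
So RHS = -∫_0^3 v(x) φ(x) dx = 45/2.
LHS − RHS = 27/2 ≠ 0, so the identity fails.
(For a valid weak derivative the identity must hold for EVERY test function, in particular this one. The failure shows v is NOT the weak derivative of u.)
Correct weak derivative would be u'(x) = -4*x - 2.


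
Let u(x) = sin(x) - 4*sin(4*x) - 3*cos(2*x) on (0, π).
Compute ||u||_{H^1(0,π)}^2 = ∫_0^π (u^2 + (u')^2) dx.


||u||_{H^1(0,π)}^2 = 20 + 319*π/2

u'(x) = 6*sin(2*x) + cos(x) - 16*cos(4*x).
Expand u² and (u')² and integrate term by term on (0, π), using: for integers n ≥ 1, ∫_0^π sin²(nx) dx = ∫_0^π cos²(nx) dx = π/2; for n ≠ n', ∫_0^π sin(nx)sin(n'x) dx = ∫_0^π cos(nx)cos(n'x) dx = 0; and by product-to-sum, ∫_0^π sin(nx)cos(n'x) dx = ½∫_0^π [sin((n+n')x) + sin((n−n')x)] dx, which is 0 when n+n' is even and 2n/(n²−n'²) when n+n' is odd (it need not vanish on (0, π)).
  u² squared terms: (-4)²·∫sin(4x)² dx = 16·π/2 = 8*π;  (-3)²·∫cos(2x)² dx = 9·π/2 = 9*π/2;  (1)²·∫sin(x)² dx = 1·π/2 = π/2.
  u² cross terms: 2·(-4)·(-3)·∫sin(4x)·cos(2x) dx = 24·(0) = 0;  2·(-4)·(1)·∫sin(4x)·sin(x) dx = -8·(0) = 0;  2·(-3)·(1)·∫cos(2x)·sin(x) dx = -6·(-2/3) = 4.
  So ∫_0^π u² dx = 8*π + 9*π/2 + π/2 + 0 + 0 + 4 = 4 + 13*π.
  (u')² squared terms: (-16)²·∫cos(4x)² dx = 256·π/2 = 128*π;  (6)²·∫sin(2x)² dx = 36·π/2 = 18*π;  (1)²·∫cos(x)² dx = 1·π/2 = π/2.
  (u')² cross terms: 2·(-16)·(6)·∫cos(4x)·sin(2x) dx = -192·(0) = 0;  2·(-16)·(1)·∫cos(4x)·cos(x) dx = -32·(0) = 0;  2·(6)·(1)·∫sin(2x)·cos(x) dx = 12·(4/3) = 16.
  So ∫_0^π (u')² dx = 128*π + 18*π + π/2 + 0 + 0 + 16 = 16 + 293*π/2.
||u||_{H^1}^2 = (4 + 13*π) + (16 + 293*π/2) = 20 + 319*π/2.


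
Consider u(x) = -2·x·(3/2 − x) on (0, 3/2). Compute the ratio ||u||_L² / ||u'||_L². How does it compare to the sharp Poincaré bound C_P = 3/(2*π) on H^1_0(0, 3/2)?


||u||_L² / ||u'||_L² = 3*sqrt(10)/20 < C_P = 3/(2*π).

u(x) = -2·x·(3/2 − x), so u'(x) = 4*x - 3.
u(x) = -2·x·(3/2 − x) vanishes at x = 0 and x = 3/2, so u ∈ H^1_0(0, 3/2). Differentiate via the product rule and integrate the resulting polynomials term by term.
  ∫_0^3/2 u² dx = ∫_0^3/2 (4*x^4 - 12*x^3 + 9*x^2) dx. Term by term:
    ∫_0^3/2 4*x^4 dx = 243/40;  ∫_0^3/2 -12*x^3 dx = -243/16;  ∫_0^3/2 9*x^2 dx = 81/8.
  Sum: 243/40 − 243/16 + 81/8 = 81/80.
  ∫_0^3/2 (u')² dx = ∫_0^3/2 (16*x^2 - 24*x + 9) dx. Term by term:
    ∫_0^3/2 16*x^2 dx = 18;  ∫_0^3/2 -24*x dx = -27;  ∫_0^3/2 9 dx = 27/2.
  Sum: 18 − 27 + 27/2 = 9/2.
∫_0^3/2 u² dx = 81/80, so ||u||_L² = 9*sqrt(5)/20.
∫_0^3/2 (u')² dx = 9/2, so ||u'||_L² = 3*sqrt(2)/2.
Ratio ||u||_L² / ||u'||_L² = 3*sqrt(10)/20.
Sharp Poincaré constant on H^1_0(0, 3/2) is C_P = L/π = 3/(2*π), achieved by sin(2*π/3·x).
A polynomial bump cannot attain the sharp Poincaré constant (only the first sine eigenfunction does), so the ratio is strictly less than C_P, consistent with ||u||_L² ≤ C_P ||u'||_L².
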